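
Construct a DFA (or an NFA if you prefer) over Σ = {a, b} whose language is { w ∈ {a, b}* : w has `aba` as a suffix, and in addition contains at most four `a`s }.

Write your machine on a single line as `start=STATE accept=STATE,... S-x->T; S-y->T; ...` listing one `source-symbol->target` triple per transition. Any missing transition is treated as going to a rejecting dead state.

start=q0; accept=q6,q10,q12; q0-a->q1; q0-b->q0; q1-a->q2; q1-b->q3; q2-a->q4; q2-b->q5; q3-a->q6; q3-b->q7; q4-a->q8; q4-b->q9; q5-a->q10; q5-b->q11; q6-a->q4; q6-b->q5; q7-a->q2; q7-b->q7; q8-a->q8; q8-b->q8; q9-a->q12; q9-b->q8; q10-a->q8; q10-b->q9; q11-a->q4; q11-b->q11; q12-a->q8; q12-b->q8

Build one automaton per condition and run them in lockstep. The first has 4 states tracking how much of the suffix `aba` has currently been matched; the second has 6 states tracking the count of `a`s, saturating at 5. A product state is a pair (one from each), accepting exactly when both do. Minimizing collapses redundant product states.
With 13 states:
          a    b  
>  q0     q1   q0 
   q1     q2   q3 
   q2     q4   q5 
   q3     q6   q7 
   q4     q8   q9 
   q5    q10  q11 
 * q6     q4   q5 
   q7     q2   q7 
   q8     q8   q8 
   q9    q12   q8 
 * q10    q8   q9 
   q11    q4  q11 
 * q12    q8   q8 
(> = start, * = accepting)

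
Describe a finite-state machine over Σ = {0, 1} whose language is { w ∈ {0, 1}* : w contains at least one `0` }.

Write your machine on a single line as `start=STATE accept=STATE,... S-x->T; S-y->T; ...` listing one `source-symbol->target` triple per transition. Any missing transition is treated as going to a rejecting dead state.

start=S0; accept=S1,S2; S0-0->S1; S0-1->S0; S1-0->S2; S1-1->S1; S2-0->S2; S2-1->S2

Count `0`s, saturating at 2: state S0 means no `0` yet, S1 means one `0` seen, S2 means more than one. Each `0` increments (capped at S2); other symbols loop. Accept from {S1, S2}.
With 3 states:
        0   1  
>  S0   S1  S0 
 * S1   S2  S1 
 * S2   S2  S2 
(> = start, * = accepting)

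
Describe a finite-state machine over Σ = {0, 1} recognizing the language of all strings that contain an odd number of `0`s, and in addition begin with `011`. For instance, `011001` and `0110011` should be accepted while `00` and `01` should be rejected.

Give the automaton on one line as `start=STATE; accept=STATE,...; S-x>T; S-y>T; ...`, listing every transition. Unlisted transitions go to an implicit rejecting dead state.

start=q0; accept=q5; q0-0>q1; q0-1>q2; q1-0>q2; q1-1>q3; q2-0>q4; q2-1>q2; q3-0>q2; q3-1>q5; q4-0>q2; q4-1>q4; q5-0>q6; q5-1>q5; q6-0>q5; q6-1>q6

Run two small machines in parallel and take their product. One (2 states) tracks the count of `0`s modulo 2; the other (5 states) tracks whether the input so far still matches the prefix `011`. Each combined state is a pair, one component from each; accept when both components accept.
With 7 states:
        0   1  
>  q0   q1  q2 
   q1   q2  q3 
   q2   q4  q2 
   q3   q2  q5 
   q4   q2  q4 
 * q5   q6  q5 
   q6   q5  q6 
(> = start, * = accepting)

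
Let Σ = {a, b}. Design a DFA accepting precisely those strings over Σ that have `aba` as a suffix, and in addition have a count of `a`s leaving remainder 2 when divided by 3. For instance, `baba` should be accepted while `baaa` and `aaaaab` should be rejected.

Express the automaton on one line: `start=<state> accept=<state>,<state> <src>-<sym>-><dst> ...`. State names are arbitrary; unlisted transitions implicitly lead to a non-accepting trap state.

start=s0 accept=s4 s0-a->s1 s0-b->s0 s1-a->s2 s1-b->s3 s2-a->s0 s2-b->s2 s3-a->s4 s3-b->s5 s4-a->s0 s4-b->s2 s5-a->s2 s5-b->s5

Run two small machines in parallel and take their product. The first has 4 states tracking how much of the suffix `aba` has currently been matched; the second has 3 states tracking the count of `a`s modulo 3. A product state is a pair (one from each), accepting exactly when both do. Minimizing collapses redundant product states.
        a   b  
>  s0   s1  s0 
   s1   s2  s3 
   s2   s0  s2 
   s3   s4  s5 
 * s4   s0  s2 
   s5   s2  s5 
(> = start, * = accepting)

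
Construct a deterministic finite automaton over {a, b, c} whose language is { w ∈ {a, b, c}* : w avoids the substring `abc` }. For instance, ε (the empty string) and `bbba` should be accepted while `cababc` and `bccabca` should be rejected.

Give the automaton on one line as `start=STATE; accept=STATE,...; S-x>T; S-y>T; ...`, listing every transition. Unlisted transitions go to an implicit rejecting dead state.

start=s0; accept=s0,s1,s2; s0-a>s1; s0-b>s0; s0-c>s0; s1-a>s1; s1-b>s2; s1-c>s0; s2-a>s1; s2-b>s0; s2-c>s3; s3-a>s3; s3-b>s3; s3-c>s3

Track partial matches of the forbidden pattern `abc`. State s3 is a dead state reached once `abc` has occurred; every other state accepts. s0 means no part of `abc` is currently matched.
        a   b   c  
>* s0   s1  s0  s0 
 * s1   s1  s2  s0 
 * s2   s1  s0  s3 
   s3   s3  s3  s3 
(> = start, * = accepting)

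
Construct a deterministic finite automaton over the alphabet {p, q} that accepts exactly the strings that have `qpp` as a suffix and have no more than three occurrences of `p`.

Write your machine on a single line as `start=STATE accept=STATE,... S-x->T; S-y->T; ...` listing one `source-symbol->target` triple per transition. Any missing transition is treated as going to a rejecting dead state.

start=s0; accept=s7; s0-p->s1; s0-q->s2; s1-p->s3; s1-q->s4; s2-p->s5; s2-q->s2; s3-p->s3; s3-q->s3; s4-p->s6; s4-q->s4; s5-p->s7; s5-q->s4; s6-p->s7; s6-q->s3; s7-p->s3; s7-q->s3

Handle the two conditions separately and then intersect. The first has 4 states tracking how much of the suffix `qpp` has currently been matched; the second has 5 states tracking the count of `p`s, saturating at 4. A product state is a pair (one from each), accepting exactly when both do. Minimizing collapses redundant product states.
An 8-state machine:
        p   q  
>  s0   s1  s2 
   s1   s3  s4 
   s2   s5  s2 
   s3   s3  s3 
   s4   s6  s4 
   s5   s7  s4 
   s6   s7  s3 
 * s7   s3  s3 
(> = start, * = accepting)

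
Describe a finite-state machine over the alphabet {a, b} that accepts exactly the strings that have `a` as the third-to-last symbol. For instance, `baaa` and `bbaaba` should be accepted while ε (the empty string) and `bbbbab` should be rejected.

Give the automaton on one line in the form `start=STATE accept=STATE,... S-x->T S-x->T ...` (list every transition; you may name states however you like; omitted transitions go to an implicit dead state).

start=q0 accept=q7,q8,q9,q10 q0-a->q1 q0-b->q2 q1-a->q3 q1-b->q4 q2-a->q5 q2-b->q6 q3-a->q7 q3-b->q8 q4-a->q9 q4-b->q10 q5-a->q11 q5-b->q12 q6-a->q13 q6-b->q14 q7-a->q7 q7-b->q8 q8-a->q9 q8-b->q10 q9-a->q11 q9-b->q12 q10-a->q13 q10-b->q14 q11-a->q7 q11-b->q8 q12-a->q9 q12-b->q10 q13-a->q11 q13-b->q12 q14-a->q13 q14-b->q14

A DFA must remember the last 3 symbols (since which symbol is third-to-last isn't known until the input ends). Use one state per possible window of the last ≤3 symbols; accept from those whose window starts with `a`.
A 15-state machine:
          a    b  
>  q0     q1   q2 
   q1     q3   q4 
   q2     q5   q6 
   q3     q7   q8 
   q4     q9  q10 
   q5    q11  q12 
   q6    q13  q14 
 * q7     q7   q8 
 * q8     q9  q10 
 * q9    q11  q12 
 * q10   q13  q14 
   q11    q7   q8 
   q12    q9  q10 
   q13   q11  q12 
   q14   q13  q14 
(> = start, * = accepting)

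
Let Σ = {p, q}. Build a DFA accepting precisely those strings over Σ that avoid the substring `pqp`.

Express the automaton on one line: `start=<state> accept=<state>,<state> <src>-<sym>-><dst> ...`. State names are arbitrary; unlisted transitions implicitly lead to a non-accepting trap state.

This is the complement of 'contains `pqp`'. Use the same substring-matching states — S0 through S3 holding how much of `pqp` has just been matched — but flip the accepting set: everything except the trap S3 accepts.
A 4-state machine:
        p   q  
>* S0   S1  S0 
 * S1   S1  S2 
 * S2   S3  S0 
   S3   S3  S3 
(> = start, * = accepting)

start=S0 accept=S0,S1,S2 S0-p->S1 S0-q->S0 S1-p->S1 S1-q->S2 S2-p->S3 S2-q->S0 S3-p->S3 S3-q->S3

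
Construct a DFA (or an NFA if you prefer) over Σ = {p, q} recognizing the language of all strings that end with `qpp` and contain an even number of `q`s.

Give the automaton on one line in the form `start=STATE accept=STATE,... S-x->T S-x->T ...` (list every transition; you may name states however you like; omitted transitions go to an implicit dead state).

start=s0 accept=s4 s0-p->s0 s0-q->s1 s1-p->s1 s1-q->s2 s2-p->s3 s2-q->s1 s3-p->s4 s3-q->s1 s4-p->s0 s4-q->s1

Build one automaton per condition and run them in lockstep. One (4 states) tracks how much of the suffix `qpp` has currently been matched; the other (2 states) tracks the count of `q`s modulo 2. Each combined state is a pair, one component from each; accept when both components accept. Minimizing collapses redundant product states.
        p   q  
>  s0   s0  s1 
   s1   s1  s2 
   s2   s3  s1 
   s3   s4  s1 
 * s4   s0  s1 
(> = start, * = accepting)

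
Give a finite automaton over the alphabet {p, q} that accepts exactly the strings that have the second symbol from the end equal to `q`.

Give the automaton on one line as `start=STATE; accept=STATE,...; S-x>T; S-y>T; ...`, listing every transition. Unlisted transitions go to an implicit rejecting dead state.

A DFA must remember the last 2 symbols (since which symbol is second-to-last isn't known until the input ends). Use one state per possible window of the last ≤2 symbols; accept from those whose window starts with `q`.
A 7-state machine:
       p  q 
>  A   B  C 
   B   D  E 
   C   F  G 
   D   D  E 
   E   F  G 
 * F   D  E 
 * G   F  G 
(> = start, * = accepting)

start=A; accept=F,G; A-p>B; A-q>C; B-p>D; B-q>E; C-p>F; C-q>G; D-p>D; D-q>E; E-p>F; E-q>G; F-p>D; F-q>E; G-p>F; G-q>G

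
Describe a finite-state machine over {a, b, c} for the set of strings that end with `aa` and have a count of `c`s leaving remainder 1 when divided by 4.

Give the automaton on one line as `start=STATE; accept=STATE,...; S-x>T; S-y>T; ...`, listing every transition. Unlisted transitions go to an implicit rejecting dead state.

start=q0; accept=q4; q0-a>q0; q0-b>q0; q0-c>q1; q1-a>q2; q1-b>q1; q1-c>q3; q2-a>q4; q2-b>q1; q2-c>q3; q3-a>q3; q3-b>q3; q3-c>q5; q4-a>q4; q4-b>q1; q4-c>q3; q5-a>q5; q5-b>q5; q5-c>q0

Build one automaton per condition and run them in lockstep. The first has 3 states tracking how much of the suffix `aa` has currently been matched; the second has 4 states tracking the count of `c`s modulo 4. A product state is a pair (one from each), accepting exactly when both do. Equivalent product states are then merged.
        a   b   c  
>  q0   q0  q0  q1 
   q1   q2  q1  q3 
   q2   q4  q1  q3 
   q3   q3  q3  q5 
 * q4   q4  q1  q3 
   q5   q5  q5  q0 
(> = start, * = accepting)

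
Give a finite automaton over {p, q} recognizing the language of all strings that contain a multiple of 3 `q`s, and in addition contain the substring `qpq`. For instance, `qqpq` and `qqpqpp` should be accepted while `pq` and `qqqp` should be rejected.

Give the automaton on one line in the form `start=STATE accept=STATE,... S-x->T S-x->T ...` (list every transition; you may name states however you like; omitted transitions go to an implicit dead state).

Build one automaton per condition and run them in lockstep. One (3 states) tracks the count of `q`s modulo 3; the other (4 states) tracks whether and how much of `qpq` has been seen. Each combined state is a pair, one component from each; accept when both components accept.
A 12-state machine:
       p  q 
>  A   A  B 
   B   C  D 
   C   E  F 
   D   G  H 
   E   E  D 
   F   F  I 
   G   J  I 
   H   K  B 
 * I   I  L 
   J   J  H 
   K   A  L 
   L   L  F 
(> = start, * = accepting)

start=A accept=I A-p->A A-q->B B-p->C B-q->D C-p->E C-q->F D-p->G D-q->H E-p->E E-q->D F-p->F F-q->I G-p->J G-q->I H-p->K H-q->B I-p->I I-q->L J-p->J J-q->H K-p->A K-q->L L-p->L L-q->F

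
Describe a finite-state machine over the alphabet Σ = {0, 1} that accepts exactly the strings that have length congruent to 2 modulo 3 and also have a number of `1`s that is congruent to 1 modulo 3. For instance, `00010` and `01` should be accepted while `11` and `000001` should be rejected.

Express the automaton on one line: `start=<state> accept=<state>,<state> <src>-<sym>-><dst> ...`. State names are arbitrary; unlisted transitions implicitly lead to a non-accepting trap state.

Build one automaton per condition and run them in lockstep. The first has 3 states tracking the input length modulo 3; the second has 3 states tracking the count of `1`s modulo 3. A product state is a pair (one from each), accepting exactly when both do.
9 states suffice.
        0   1  
>  q0   q1  q2 
   q1   q3  q4 
   q2   q4  q5 
   q3   q0  q6 
 * q4   q6  q7 
   q5   q7  q0 
   q6   q2  q8 
   q7   q8  q1 
   q8   q5  q3 
(> = start, * = accepting)

start=q0 accept=q4 q0-0->q1 q0-1->q2 q1-0->q3 q1-1->q4 q2-0->q4 q2-1->q5 q3-0->q0 q3-1->q6 q4-0->q6 q4-1->q7 q5-0->q7 q5-1->q0 q6-0->q2 q6-1->q8 q7-0->q8 q7-1->q1 q8-0->q5 q8-1->q3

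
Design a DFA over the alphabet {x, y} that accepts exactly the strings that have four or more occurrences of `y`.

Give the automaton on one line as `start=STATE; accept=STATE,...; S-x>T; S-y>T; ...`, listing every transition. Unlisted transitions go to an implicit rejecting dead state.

Only the number of `y`s matters, and only up to 5. Make a chain q0 → q1 → q2 → q3 → q4 → q5 advanced by each `y` (with q5 absorbing); every other symbol self-loops. The accepting set is {q4, q5}.
A 6-state machine:
        x   y  
>  q0   q0  q1 
   q1   q1  q2 
   q2   q2  q3 
   q3   q3  q4 
 * q4   q4  q5 
 * q5   q5  q5 
(> = start, * = accepting)

start=q0; accept=q4,q5; q0-x>q0; q0-y>q1; q1-x>q1; q1-y>q2; q2-x>q2; q2-y>q3; q3-x>q3; q3-y>q4; q4-x>q4; q4-y>q5; q5-x>q5; q5-y>q5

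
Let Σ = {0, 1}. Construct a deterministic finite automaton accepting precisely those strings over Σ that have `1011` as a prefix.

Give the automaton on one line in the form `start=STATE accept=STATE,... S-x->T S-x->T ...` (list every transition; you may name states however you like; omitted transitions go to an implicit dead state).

start=q0 accept=q4 q0-0->q5 q0-1->q1 q1-0->q2 q1-1->q5 q2-0->q5 q2-1->q3 q3-0->q5 q3-1->q4 q4-0->q4 q4-1->q4 q5-0->q5 q5-1->q5

Check the first 4 symbols one by one: q0 through q3 record how many have matched `1011` so far; any wrong symbol goes to the dead state q5. After all 4 match we enter the accepting sink q4.
        0   1  
>  q0   q5  q1 
   q1   q2  q5 
   q2   q5  q3 
   q3   q5  q4 
 * q4   q4  q4 
   q5   q5  q5 
(> = start, * = accepting)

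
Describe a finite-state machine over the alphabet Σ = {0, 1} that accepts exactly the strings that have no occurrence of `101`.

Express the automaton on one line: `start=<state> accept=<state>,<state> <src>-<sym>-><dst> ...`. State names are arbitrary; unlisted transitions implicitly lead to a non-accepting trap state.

Track partial matches of the forbidden pattern `101`. State q3 is a dead state reached once `101` has occurred; every other state accepts. q0 means no part of `101` is currently matched.
A 4-state machine:
        0   1  
>* q0   q0  q1 
 * q1   q2  q1 
 * q2   q0  q3 
   q3   q3  q3 
(> = start, * = accepting)

start=q0 accept=q0,q1,q2 q0-0->q0 q0-1->q1 q1-0->q2 q1-1->q1 q2-0->q0 q2-1->q3 q3-0->q3 q3-1->q3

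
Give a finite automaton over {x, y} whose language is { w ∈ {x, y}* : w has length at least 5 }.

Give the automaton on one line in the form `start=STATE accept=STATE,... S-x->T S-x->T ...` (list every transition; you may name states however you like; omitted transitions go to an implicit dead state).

Count input length up to 6: every symbol moves from q0 toward q6, which means 'more than 5' and absorbs. Accept from {q5, q6}.
A 7-state machine:
        x   y  
>  q0   q1  q1 
   q1   q2  q2 
   q2   q3  q3 
   q3   q4  q4 
   q4   q5  q5 
 * q5   q6  q6 
 * q6   q6  q6 
(> = start, * = accepting)

start=q0 accept=q5,q6 q0-x->q1 q0-y->q1 q1-x->q2 q1-y->q2 q2-x->q3 q2-y->q3 q3-x->q4 q3-y->q4 q4-x->q5 q4-y->q5 q5-x->q6 q5-y->q6 q6-x->q6 q6-y->q6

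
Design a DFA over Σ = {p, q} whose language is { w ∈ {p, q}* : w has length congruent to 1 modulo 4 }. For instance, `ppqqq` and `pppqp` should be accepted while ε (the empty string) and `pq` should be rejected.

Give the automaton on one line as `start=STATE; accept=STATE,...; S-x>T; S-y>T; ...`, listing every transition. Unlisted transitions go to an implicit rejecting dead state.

start=s0; accept=s1; s0-p>s1; s0-q>s1; s1-p>s2; s1-q>s2; s2-p>s3; s2-q>s3; s3-p>s0; s3-q>s0

Only the length mod 4 matters, so use a 4-cycle: from any state, every input symbol moves to the next state, wrapping s3 back to s0. Mark s1 accepting.
        p   q  
>  s0   s1  s1 
 * s1   s2  s2 
   s2   s3  s3 
   s3   s0  s0 
(> = start, * = accepting)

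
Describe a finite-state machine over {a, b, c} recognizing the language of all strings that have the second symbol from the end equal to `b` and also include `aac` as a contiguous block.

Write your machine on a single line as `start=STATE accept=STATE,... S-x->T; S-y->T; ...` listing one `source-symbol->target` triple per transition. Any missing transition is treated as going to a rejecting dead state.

Handle the two conditions separately and then intersect. The first has 13 states tracking the last 2 symbols read; the second has 4 states tracking whether and how much of `aac` has been seen. A product state is a pair (one from each), accepting exactly when both do.
22 states suffice.
          a    b    c  
>  q0     q1   q2   q3 
   q1     q4   q5   q6 
   q2     q7   q8   q9 
   q3    q10  q11  q12 
   q4     q4   q5  q13 
   q5     q7   q8   q9 
   q6    q10  q11  q12 
   q7     q4   q5   q6 
   q8     q7   q8   q9 
   q9    q10  q11  q12 
   q10    q4   q5   q6 
   q11    q7   q8   q9 
   q12   q10  q11  q12 
   q13   q14  q15  q16 
   q14   q17  q18  q13 
   q15   q19  q20  q21 
   q16   q14  q15  q16 
   q17   q17  q18  q13 
   q18   q19  q20  q21 
 * q19   q17  q18  q13 
 * q20   q19  q20  q21 
 * q21   q14  q15  q16 
(> = start, * = accepting)

start=q0; accept=q19,q20,q21; q0-a->q1; q0-b->q2; q0-c->q3; q1-a->q4; q1-b->q5; q1-c->q6; q2-a->q7; q2-b->q8; q2-c->q9; q3-a->q10; q3-b->q11; q3-c->q12; q4-a->q4; q4-b->q5; q4-c->q13; q5-a->q7; q5-b->q8; q5-c->q9; q6-a->q10; q6-b->q11; q6-c->q12; q7-a->q4; q7-b->q5; q7-c->q6; q8-a->q7; q8-b->q8; q8-c->q9; q9-a->q10; q9-b->q11; q9-c->q12; q10-a->q4; q10-b->q5; q10-c->q6; q11-a->q7; q11-b->q8; q11-c->q9; q12-a->q10; q12-b->q11; q12-c->q12; q13-a->q14; q13-b->q15; q13-c->q16; q14-a->q17; q14-b->q18; q14-c->q13; q15-a->q19; q15-b->q20; q15-c->q21; q16-a->q14; q16-b->q15; q16-c->q16; q17-a->q17; q17-b->q18; q17-c->q13; q18-a->q19; q18-b->q20; q18-c->q21; q19-a->q17; q19-b->q18; q19-c->q13; q20-a->q19; q20-b->q20; q20-c->q21; q21-a->q14; q21-b->q15; q21-c->q16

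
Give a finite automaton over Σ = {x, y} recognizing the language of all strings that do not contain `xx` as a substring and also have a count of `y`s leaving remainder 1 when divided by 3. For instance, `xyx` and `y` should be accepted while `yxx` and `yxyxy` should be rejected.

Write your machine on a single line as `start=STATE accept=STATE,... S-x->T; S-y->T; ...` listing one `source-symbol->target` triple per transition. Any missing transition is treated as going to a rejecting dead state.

Build one automaton per condition and run them in lockstep. The first has 3 states tracking partial matches of the forbidden pattern `xx`; the second has 3 states tracking the count of `y`s modulo 3. A product state is a pair (one from each), accepting exactly when both do.
A 9-state machine:
        x   y  
>  s0   s1  s2 
   s1   s3  s2 
 * s2   s4  s5 
   s3   s3  s6 
 * s4   s6  s5 
   s5   s7  s0 
   s6   s6  s8 
   s7   s8  s0 
   s8   s8  s3 
(> = start, * = accepting)

start=s0; accept=s2,s4; s0-x->s1; s0-y->s2; s1-x->s3; s1-y->s2; s2-x->s4; s2-y->s5; s3-x->s3; s3-y->s6; s4-x->s6; s4-y->s5; s5-x->s7; s5-y->s0; s6-x->s6; s6-y->s8; s7-x->s8; s7-y->s0; s8-x->s8; s8-y->s3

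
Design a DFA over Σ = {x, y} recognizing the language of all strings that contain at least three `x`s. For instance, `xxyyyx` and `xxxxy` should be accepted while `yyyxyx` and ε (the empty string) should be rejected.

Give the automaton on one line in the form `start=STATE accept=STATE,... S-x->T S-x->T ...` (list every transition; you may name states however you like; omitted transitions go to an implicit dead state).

start=A accept=D,E A-x->B A-y->A B-x->C B-y->B C-x->D C-y->C D-x->E D-y->D E-x->E E-y->E

Only the number of `x`s matters, and only up to 4. Make a chain A → B → C → D → E advanced by each `x` (with E absorbing); every other symbol self-loops. The accepting set is {D, E}.
A 5-state machine:
       x  y 
>  A   B  A 
   B   C  B 
   C   D  C 
 * D   E  D 
 * E   E  E 
(> = start, * = accepting)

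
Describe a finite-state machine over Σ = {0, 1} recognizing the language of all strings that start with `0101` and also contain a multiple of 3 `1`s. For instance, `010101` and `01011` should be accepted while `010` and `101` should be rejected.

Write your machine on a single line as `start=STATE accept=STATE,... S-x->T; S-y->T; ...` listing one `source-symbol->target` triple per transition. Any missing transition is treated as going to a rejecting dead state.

Handle the two conditions separately and then intersect. One (6 states) tracks whether the input so far still matches the prefix `0101`; the other (3 states) tracks the count of `1`s modulo 3. Each combined state is a pair, one component from each; accept when both components accept. Equivalent product states are then merged.
8 states suffice.
        0   1  
>  q0   q1  q2 
   q1   q2  q3 
   q2   q2  q2 
   q3   q4  q2 
   q4   q2  q5 
   q5   q5  q6 
 * q6   q6  q7 
   q7   q7  q5 
(> = start, * = accepting)

start=q0; accept=q6; q0-0->q1; q0-1->q2; q1-0->q2; q1-1->q3; q2-0->q2; q2-1->q2; q3-0->q4; q3-1->q2; q4-0->q2; q4-1->q5; q5-0->q5; q5-1->q6; q6-0->q6; q6-1->q7; q7-0->q7; q7-1->q5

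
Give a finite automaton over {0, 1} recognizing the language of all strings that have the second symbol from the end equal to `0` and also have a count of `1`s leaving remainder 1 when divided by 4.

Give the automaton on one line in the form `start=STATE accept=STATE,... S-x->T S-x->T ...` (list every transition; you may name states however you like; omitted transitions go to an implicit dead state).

Run two small machines in parallel and take their product. One (7 states) tracks the last 2 symbols read; the other (4 states) tracks the count of `1`s modulo 4. Each combined state is a pair, one component from each; accept when both components accept. Minimizing collapses redundant product states.
        0   1  
>  q0   q1  q2 
   q1   q1  q3 
   q2   q4  q5 
 * q3   q4  q5 
   q4   q6  q5 
   q5   q5  q7 
 * q6   q6  q5 
   q7   q7  q0 
(> = start, * = accepting)

start=q0 accept=q3,q6 q0-0->q1 q0-1->q2 q1-0->q1 q1-1->q3 q2-0->q4 q2-1->q5 q3-0->q4 q3-1->q5 q4-0->q6 q4-1->q5 q5-0->q5 q5-1->q7 q6-0->q6 q6-1->q5 q7-0->q7 q7-1->q0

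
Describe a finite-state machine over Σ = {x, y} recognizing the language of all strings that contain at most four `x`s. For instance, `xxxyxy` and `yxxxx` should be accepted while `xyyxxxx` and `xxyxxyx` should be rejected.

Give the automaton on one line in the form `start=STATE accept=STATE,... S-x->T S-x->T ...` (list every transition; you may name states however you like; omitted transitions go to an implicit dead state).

Count `x`s, saturating at 5: states S0 through S4 mean 0 through 4 `x`s seen; S5 means more than 4. Each `x` increments (capped at S5); other symbols loop. Accept from {S0, S1, S2, S3, S4}.
With 6 states:
        x   y  
>* S0   S1  S0 
 * S1   S2  S1 
 * S2   S3  S2 
 * S3   S4  S3 
 * S4   S5  S4 
   S5   S5  S5 
(> = start, * = accepting)

start=S0 accept=S0,S1,S2,S3,S4 S0-x->S1 S0-y->S0 S1-x->S2 S1-y->S1 S2-x->S3 S2-y->S2 S3-x->S4 S3-y->S3 S4-x->S5 S4-y->S4 S5-x->S5 S5-y->S5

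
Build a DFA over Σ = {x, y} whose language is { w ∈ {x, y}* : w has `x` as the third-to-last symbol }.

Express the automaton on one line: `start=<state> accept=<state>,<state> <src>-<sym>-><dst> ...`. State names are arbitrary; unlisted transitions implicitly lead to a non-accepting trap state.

A DFA must remember the last 3 symbols (since which symbol is third-to-last isn't known until the input ends). Use one state per possible window of the last ≤3 symbols; accept from those whose window starts with `x`.
A 15-state machine:
          x    y  
>  q0     q1   q2 
   q1     q3   q4 
   q2     q5   q6 
   q3     q7   q8 
   q4     q9  q10 
   q5    q11  q12 
   q6    q13  q14 
 * q7     q7   q8 
 * q8     q9  q10 
 * q9    q11  q12 
 * q10   q13  q14 
   q11    q7   q8 
   q12    q9  q10 
   q13   q11  q12 
   q14   q13  q14 
(> = start, * = accepting)

start=q0 accept=q7,q8,q9,q10 q0-x->q1 q0-y->q2 q1-x->q3 q1-y->q4 q2-x->q5 q2-y->q6 q3-x->q7 q3-y->q8 q4-x->q9 q4-y->q10 q5-x->q11 q5-y->q12 q6-x->q13 q6-y->q14 q7-x->q7 q7-y->q8 q8-x->q9 q8-y->q10 q9-x->q11 q9-y->q12 q10-x->q13 q10-y->q14 q11-x->q7 q11-y->q8 q12-x->q9 q12-y->q10 q13-x->q11 q13-y->q12 q14-x->q13 q14-y->q14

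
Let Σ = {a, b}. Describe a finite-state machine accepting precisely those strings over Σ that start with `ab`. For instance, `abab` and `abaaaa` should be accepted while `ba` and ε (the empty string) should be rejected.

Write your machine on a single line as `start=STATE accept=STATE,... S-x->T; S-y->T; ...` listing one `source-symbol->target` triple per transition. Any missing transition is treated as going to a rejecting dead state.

start=s0; accept=s2; s0-a->s1; s0-b->s3; s1-a->s3; s1-b->s2; s2-a->s2; s2-b->s2; s3-a->s3; s3-b->s3

Check the first 2 symbols one by one: s0 through s1 record how many have matched `ab` so far; any wrong symbol goes to the dead state s3. After all 2 match we enter the accepting sink s2.
4 states suffice.
        a   b  
>  s0   s1  s3 
   s1   s3  s2 
 * s2   s2  s2 
   s3   s3  s3 
(> = start, * = accepting)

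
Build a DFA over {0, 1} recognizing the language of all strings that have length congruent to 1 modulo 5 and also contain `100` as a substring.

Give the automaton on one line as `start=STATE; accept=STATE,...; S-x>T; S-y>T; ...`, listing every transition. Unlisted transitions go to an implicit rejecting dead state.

start=A; accept=S; A-0>B; A-1>C; B-0>D; B-1>E; C-0>F; C-1>E; D-0>G; D-1>H; E-0>I; E-1>H; F-0>J; F-1>H; G-0>K; G-1>L; H-0>M; H-1>L; I-0>N; I-1>L; J-0>N; J-1>N; K-0>A; K-1>O; L-0>P; L-1>O; M-0>Q; M-1>O; N-0>Q; N-1>Q; O-0>R; O-1>C; P-0>S; P-1>C; Q-0>S; Q-1>S; R-0>T; R-1>E; S-0>T; S-1>T; T-0>J; T-1>J

Handle the two conditions separately and then intersect. The first has 5 states tracking the input length modulo 5; the second has 4 states tracking whether and how much of `100` has been seen. A product state is a pair (one from each), accepting exactly when both do.
20 states suffice.
       0  1 
>  A   B  C 
   B   D  E 
   C   F  E 
   D   G  H 
   E   I  H 
   F   J  H 
   G   K  L 
   H   M  L 
   I   N  L 
   J   N  N 
   K   A  O 
   L   P  O 
   M   Q  O 
   N   Q  Q 
   O   R  C 
   P   S  C 
   Q   S  S 
   R   T  E 
 * S   T  T 
   T   J  J 
(> = start, * = accepting)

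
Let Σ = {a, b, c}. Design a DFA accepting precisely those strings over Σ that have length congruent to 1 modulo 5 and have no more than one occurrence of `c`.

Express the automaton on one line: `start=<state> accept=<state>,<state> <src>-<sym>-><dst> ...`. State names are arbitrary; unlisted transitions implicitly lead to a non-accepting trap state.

Build one automaton per condition and run them in lockstep. One (5 states) tracks the input length modulo 5; the other (3 states) tracks the count of `c`s, saturating at 2. Each combined state is a pair, one component from each; accept when both components accept. Minimizing collapses redundant product states.
          a    b    c  
>  S0     S1   S1   S2 
 * S1     S3   S3   S4 
 * S2     S4   S4   S5 
   S3     S6   S6   S7 
   S4     S7   S7   S5 
   S5     S5   S5   S5 
   S6     S8   S8   S9 
   S7     S9   S9   S5 
   S8     S0   S0  S10 
   S9    S10  S10   S5 
   S10    S2   S2   S5 
(> = start, * = accepting)

start=S0 accept=S1,S2 S0-a->S1 S0-b->S1 S0-c->S2 S1-a->S3 S1-b->S3 S1-c->S4 S2-a->S4 S2-b->S4 S2-c->S5 S3-a->S6 S3-b->S6 S3-c->S7 S4-a->S7 S4-b->S7 S4-c->S5 S5-a->S5 S5-b->S5 S5-c->S5 S6-a->S8 S6-b->S8 S6-c->S9 S7-a->S9 S7-b->S9 S7-c->S5 S8-a->S0 S8-b->S0 S8-c->S10 S9-a->S10 S9-b->S10 S9-c->S5 S10-a->S2 S10-b->S2 S10-c->S5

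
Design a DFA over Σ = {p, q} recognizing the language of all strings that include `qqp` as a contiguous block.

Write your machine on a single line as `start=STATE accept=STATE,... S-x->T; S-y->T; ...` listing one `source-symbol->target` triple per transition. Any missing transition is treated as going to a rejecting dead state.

Track how much of `qqp` has been matched so far: state S0 is no progress, S3 is the absorbing accept state reached once `qqp` has occurred. Intermediate states record partial matches; on a mismatch, fall back to the longest reusable overlap.
        p   q  
>  S0   S0  S1 
   S1   S0  S2 
   S2   S3  S2 
 * S3   S3  S3 
(> = start, * = accepting)

start=S0; accept=S3; S0-p->S0; S0-q->S1; S1-p->S0; S1-q->S2; S2-p->S3; S2-q->S2; S3-p->S3; S3-q->S3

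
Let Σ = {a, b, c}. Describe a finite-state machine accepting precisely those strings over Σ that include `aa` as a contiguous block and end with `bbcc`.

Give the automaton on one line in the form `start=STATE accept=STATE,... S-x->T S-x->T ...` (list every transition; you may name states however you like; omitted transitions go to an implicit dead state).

start=S0 accept=S6 S0-a->S1 S0-b->S0 S0-c->S0 S1-a->S2 S1-b->S0 S1-c->S0 S2-a->S2 S2-b->S3 S2-c->S2 S3-a->S2 S3-b->S4 S3-c->S2 S4-a->S2 S4-b->S4 S4-c->S5 S5-a->S2 S5-b->S3 S5-c->S6 S6-a->S2 S6-b->S3 S6-c->S2

Run two small machines in parallel and take their product. One (3 states) tracks whether and how much of `aa` has been seen; the other (5 states) tracks how much of the suffix `bbcc` has currently been matched. Each combined state is a pair, one component from each; accept when both components accept. After merging equivalent states the machine shrinks.
7 states suffice.
        a   b   c  
>  S0   S1  S0  S0 
   S1   S2  S0  S0 
   S2   S2  S3  S2 
   S3   S2  S4  S2 
   S4   S2  S4  S5 
   S5   S2  S3  S6 
 * S6   S2  S3  S2 
(> = start, * = accepting)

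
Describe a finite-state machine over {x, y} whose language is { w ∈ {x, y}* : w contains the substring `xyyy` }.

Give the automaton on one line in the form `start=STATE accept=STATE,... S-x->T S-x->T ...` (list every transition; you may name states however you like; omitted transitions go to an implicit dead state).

start=A accept=E A-x->B A-y->A B-x->B B-y->C C-x->B C-y->D D-x->B D-y->E E-x->E E-y->E

States A..D record the length of the longest prefix of `xyyy` that matches the current input suffix. Reaching E means `xyyy` has been seen, and we stay there forever. Accept from E.
A 5-state machine:
       x  y 
>  A   B  A 
   B   B  C 
   C   B  D 
   D   B  E 
 * E   E  E 
(> = start, * = accepting)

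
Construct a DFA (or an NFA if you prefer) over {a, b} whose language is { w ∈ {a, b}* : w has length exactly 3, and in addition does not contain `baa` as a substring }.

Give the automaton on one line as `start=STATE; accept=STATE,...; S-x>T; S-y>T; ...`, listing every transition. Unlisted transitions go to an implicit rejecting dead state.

Handle the two conditions separately and then intersect. The first has 5 states tracking the input length, saturating at 4; the second has 4 states tracking partial matches of the forbidden pattern `baa`. A product state is a pair (one from each), accepting exactly when both do. Minimizing collapses redundant product states.
A 7-state machine:
        a   b  
>  s0   s1  s2 
   s1   s3  s3 
   s2   s4  s3 
   s3   s5  s5 
   s4   s6  s5 
 * s5   s6  s6 
   s6   s6  s6 
(> = start, * = accepting)

start=s0; accept=s5; s0-a>s1; s0-b>s2; s1-a>s3; s1-b>s3; s2-a>s4; s2-b>s3; s3-a>s5; s3-b>s5; s4-a>s6; s4-b>s5; s5-a>s6; s5-b>s6; s6-a>s6; s6-b>s6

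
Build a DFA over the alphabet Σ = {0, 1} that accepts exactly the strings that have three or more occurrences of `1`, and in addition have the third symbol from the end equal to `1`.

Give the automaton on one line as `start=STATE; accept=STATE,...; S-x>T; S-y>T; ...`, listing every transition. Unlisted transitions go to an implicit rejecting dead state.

Handle the two conditions separately and then intersect. One (5 states) tracks the count of `1`s, saturating at 4; the other (15 states) tracks the last 3 symbols read. Each combined state is a pair, one component from each; accept when both components accept. Minimizing collapses redundant product states.
14 states suffice.
       0  1 
>  A   A  B 
   B   C  D 
   C   C  E 
   D   F  G 
   E   F  H 
   F   I  J 
 * G   K  G 
   H   K  G 
   I   I  L 
 * J   M  H 
 * K   N  J 
   L   M  H 
   M   N  J 
 * N   I  L 
(> = start, * = accepting)

start=A; accept=G,J,K,N; A-0>A; A-1>B; B-0>C; B-1>D; C-0>C; C-1>E; D-0>F; D-1>G; E-0>F; E-1>H; F-0>I; F-1>J; G-0>K; G-1>G; H-0>K; H-1>G; I-0>I; I-1>L; J-0>M; J-1>H; K-0>N; K-1>J; L-0>M; L-1>H; M-0>N; M-1>J; N-0>I; N-1>L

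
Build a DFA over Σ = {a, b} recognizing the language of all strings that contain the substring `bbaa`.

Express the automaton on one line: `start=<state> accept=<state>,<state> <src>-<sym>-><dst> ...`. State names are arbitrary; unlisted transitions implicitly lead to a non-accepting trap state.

start=q0 accept=q4 q0-a->q0 q0-b->q1 q1-a->q0 q1-b->q2 q2-a->q3 q2-b->q2 q3-a->q4 q3-b->q1 q4-a->q4 q4-b->q4

States q0..q3 record the length of the longest prefix of `bbaa` that matches the current input suffix. Reaching q4 means `bbaa` has been seen, and we stay there forever. Accept from q4.
With 5 states:
        a   b  
>  q0   q0  q1 
   q1   q0  q2 
   q2   q3  q2 
   q3   q4  q1 
 * q4   q4  q4 
(> = start, * = accepting)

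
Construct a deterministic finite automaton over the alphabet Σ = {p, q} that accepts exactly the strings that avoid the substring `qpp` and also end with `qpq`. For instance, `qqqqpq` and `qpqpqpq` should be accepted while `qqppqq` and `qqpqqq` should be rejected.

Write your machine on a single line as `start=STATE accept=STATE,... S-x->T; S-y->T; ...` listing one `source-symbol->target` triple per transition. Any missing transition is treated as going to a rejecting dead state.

Run two small machines in parallel and take their product. One (4 states) tracks partial matches of the forbidden pattern `qpp`; the other (4 states) tracks how much of the suffix `qpq` has currently been matched. Each combined state is a pair, one component from each; accept when both components accept. After merging equivalent states the machine shrinks.
       p  q 
>  A   A  B 
   B   C  B 
   C   D  E 
   D   D  D 
 * E   C  B 
(> = start, * = accepting)

start=A; accept=E; A-p->A; A-q->B; B-p->C; B-q->B; C-p->D; C-q->E; D-p->D; D-q->D; E-p->C; E-q->B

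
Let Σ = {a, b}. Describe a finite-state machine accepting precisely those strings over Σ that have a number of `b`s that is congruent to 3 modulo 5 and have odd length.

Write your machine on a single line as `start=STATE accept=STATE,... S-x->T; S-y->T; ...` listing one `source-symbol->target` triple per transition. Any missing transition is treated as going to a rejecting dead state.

start=q0; accept=q6; q0-a->q1; q0-b->q2; q1-a->q0; q1-b->q3; q2-a->q3; q2-b->q4; q3-a->q2; q3-b->q5; q4-a->q5; q4-b->q6; q5-a->q4; q5-b->q7; q6-a->q7; q6-b->q8; q7-a->q6; q7-b->q9; q8-a->q9; q8-b->q1; q9-a->q8; q9-b->q0

Build one automaton per condition and run them in lockstep. One (5 states) tracks the count of `b`s modulo 5; the other (2 states) tracks the input length modulo 2. Each combined state is a pair, one component from each; accept when both components accept.
        a   b  
>  q0   q1  q2 
   q1   q0  q3 
   q2   q3  q4 
   q3   q2  q5 
   q4   q5  q6 
   q5   q4  q7 
 * q6   q7  q8 
   q7   q6  q9 
   q8   q9  q1 
   q9   q8  q0 
(> = start, * = accepting)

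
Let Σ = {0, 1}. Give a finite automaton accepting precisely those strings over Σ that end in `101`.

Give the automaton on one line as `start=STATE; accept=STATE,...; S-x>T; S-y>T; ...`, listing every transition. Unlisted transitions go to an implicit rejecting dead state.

start=A; accept=D; A-0>A; A-1>B; B-0>C; B-1>B; C-0>A; C-1>D; D-0>C; D-1>B

Let each state record the length of the longest suffix of the input read so far that is also a prefix of `101`. B means the last symbol is `1`; C means the last 2 symbols are `10`; D means the last 3 symbols are `101`. Accept only at D, where the string currently ends in `101`.
4 states suffice.
       0  1 
>  A   A  B 
   B   C  B 
   C   A  D 
 * D   C  B 
(> = start, * = accepting)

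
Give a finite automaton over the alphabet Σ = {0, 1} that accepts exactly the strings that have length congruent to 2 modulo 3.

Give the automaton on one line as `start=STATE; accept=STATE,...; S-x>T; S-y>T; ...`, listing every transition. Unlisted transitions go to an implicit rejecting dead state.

start=A; accept=C; A-0>B; A-1>B; B-0>C; B-1>C; C-0>A; C-1>A

Only the length mod 3 matters, so use a 3-cycle: from any state, every input symbol moves to the next state, wrapping C back to A. Mark C accepting.
With 3 states:
       0  1 
>  A   B  B 
   B   C  C 
 * C   A  A 
(> = start, * = accepting)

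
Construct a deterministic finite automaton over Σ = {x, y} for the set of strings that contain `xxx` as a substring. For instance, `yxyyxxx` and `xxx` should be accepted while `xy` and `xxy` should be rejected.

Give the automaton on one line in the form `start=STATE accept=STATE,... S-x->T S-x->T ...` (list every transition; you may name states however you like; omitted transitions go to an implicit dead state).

start=s0 accept=s3 s0-x->s1 s0-y->s0 s1-x->s2 s1-y->s0 s2-x->s3 s2-y->s0 s3-x->s3 s3-y->s3

States s0..s2 record the length of the longest prefix of `xxx` that matches the current input suffix. Reaching s3 means `xxx` has been seen, and we stay there forever. Accept from s3.
        x   y  
>  s0   s1  s0 
   s1   s2  s0 
   s2   s3  s0 
 * s3   s3  s3 
(> = start, * = accepting)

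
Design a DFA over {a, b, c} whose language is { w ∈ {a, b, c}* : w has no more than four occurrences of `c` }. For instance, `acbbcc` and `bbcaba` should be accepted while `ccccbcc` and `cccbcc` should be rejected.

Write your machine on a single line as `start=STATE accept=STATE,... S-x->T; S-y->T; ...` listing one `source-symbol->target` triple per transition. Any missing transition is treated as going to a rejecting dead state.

Count `c`s, saturating at 5: states q0 through q4 mean 0 through 4 `c`s seen; q5 means more than 4. Each `c` increments (capped at q5); other symbols loop. Accept from {q0, q1, q2, q3, q4}.
A 6-state machine:
        a   b   c  
>* q0   q0  q0  q1 
 * q1   q1  q1  q2 
 * q2   q2  q2  q3 
 * q3   q3  q3  q4 
 * q4   q4  q4  q5 
   q5   q5  q5  q5 
(> = start, * = accepting)

start=q0; accept=q0,q1,q2,q3,q4; q0-a->q0; q0-b->q0; q0-c->q1; q1-a->q1; q1-b->q1; q1-c->q2; q2-a->q2; q2-b->q2; q2-c->q3; q3-a->q3; q3-b->q3; q3-c->q4; q4-a->q4; q4-b->q4; q4-c->q5; q5-a->q5; q5-b->q5; q5-c->q5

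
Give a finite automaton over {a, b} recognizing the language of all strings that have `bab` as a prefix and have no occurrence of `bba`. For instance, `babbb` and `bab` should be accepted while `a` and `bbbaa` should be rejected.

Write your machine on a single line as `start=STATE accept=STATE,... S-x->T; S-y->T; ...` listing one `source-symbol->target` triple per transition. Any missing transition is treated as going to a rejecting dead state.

Handle the two conditions separately and then intersect. One (5 states) tracks whether the input so far still matches the prefix `bab`; the other (4 states) tracks partial matches of the forbidden pattern `bba`. Each combined state is a pair, one component from each; accept when both components accept. After merging equivalent states the machine shrinks.
A 7-state machine:
        a   b  
>  q0   q1  q2 
   q1   q1  q1 
   q2   q3  q1 
   q3   q1  q4 
 * q4   q5  q6 
 * q5   q5  q4 
 * q6   q1  q6 
(> = start, * = accepting)

start=q0; accept=q4,q5,q6; q0-a->q1; q0-b->q2; q1-a->q1; q1-b->q1; q2-a->q3; q2-b->q1; q3-a->q1; q3-b->q4; q4-a->q5; q4-b->q6; q5-a->q5; q5-b->q4; q6-a->q1; q6-b->q6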